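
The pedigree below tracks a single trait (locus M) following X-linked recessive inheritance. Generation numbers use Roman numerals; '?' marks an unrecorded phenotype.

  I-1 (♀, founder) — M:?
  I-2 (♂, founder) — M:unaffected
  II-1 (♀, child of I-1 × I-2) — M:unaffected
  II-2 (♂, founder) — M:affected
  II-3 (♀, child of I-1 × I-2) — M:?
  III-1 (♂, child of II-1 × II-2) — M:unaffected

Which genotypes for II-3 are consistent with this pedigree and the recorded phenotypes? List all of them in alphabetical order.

M/I-1 ? ·: X^MX^M|X^MX^m|X^mX^m
M/I-2 un ·: X^MY
M/II-1 un I-1×I-2: X^MX^M|X^MX^m
M/II-2 aff ·: X^mY
M/II-3 ? I-1×I-2: X^MX^M|X^MX^m
M/III-1 un II-1×II-2: X^MY
⇒ M over [I-1,I-2,II-1,II-2,II-3,III-1]: 6 consistent

II-3 ∈ {X^MX^M, X^MX^m}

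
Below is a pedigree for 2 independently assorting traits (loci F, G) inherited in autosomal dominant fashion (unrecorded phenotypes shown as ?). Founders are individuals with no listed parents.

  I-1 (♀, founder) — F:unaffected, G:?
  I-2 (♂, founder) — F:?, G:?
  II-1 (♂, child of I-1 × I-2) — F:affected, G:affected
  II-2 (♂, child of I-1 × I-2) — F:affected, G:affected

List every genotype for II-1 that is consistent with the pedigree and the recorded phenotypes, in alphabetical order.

II-1 ∈ {Ff GG, Ff Gg}

F/I-1 un ·: ff
F/I-2 ? ·: Ff|FF
F/II-1 aff I-1×I-2: Ff
F/II-2 aff I-1×I-2: Ff
⇒ F over [I-1,I-2,II-1,II-2]: 2 consistent
G/I-1 ? ·: gg|Gg|GG
G/I-2 ? ·: gg|Gg|GG
G/II-1 aff I-1×I-2: Gg|GG
G/II-2 aff I-1×I-2: Gg|GG
⇒ G over [I-1,I-2,II-1,II-2]: 17 consistent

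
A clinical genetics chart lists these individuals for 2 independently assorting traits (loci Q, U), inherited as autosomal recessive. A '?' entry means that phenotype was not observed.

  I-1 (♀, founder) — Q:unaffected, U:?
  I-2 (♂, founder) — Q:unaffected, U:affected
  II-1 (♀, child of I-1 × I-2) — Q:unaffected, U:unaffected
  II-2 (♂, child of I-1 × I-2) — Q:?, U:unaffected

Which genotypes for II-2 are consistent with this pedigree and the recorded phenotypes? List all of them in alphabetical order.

Q/I-1 un ·: QQ|Qq
Q/I-2 un ·: QQ|Qq
Q/II-1 un I-1×I-2: QQ|Qq
Q/II-2 ? I-1×I-2: QQ|Qq|qq
⇒ Q over [I-1,I-2,II-1,II-2]: 15 consistent
U/I-1 ? ·: UU|Uu
U/I-2 aff ·: uu
U/II-1 un I-1×I-2: Uu
U/II-2 un I-1×I-2: Uu
⇒ U over [I-1,I-2,II-1,II-2]: 2 consistent

II-2 ∈ {QQ Uu, Qq Uu, qq Uu}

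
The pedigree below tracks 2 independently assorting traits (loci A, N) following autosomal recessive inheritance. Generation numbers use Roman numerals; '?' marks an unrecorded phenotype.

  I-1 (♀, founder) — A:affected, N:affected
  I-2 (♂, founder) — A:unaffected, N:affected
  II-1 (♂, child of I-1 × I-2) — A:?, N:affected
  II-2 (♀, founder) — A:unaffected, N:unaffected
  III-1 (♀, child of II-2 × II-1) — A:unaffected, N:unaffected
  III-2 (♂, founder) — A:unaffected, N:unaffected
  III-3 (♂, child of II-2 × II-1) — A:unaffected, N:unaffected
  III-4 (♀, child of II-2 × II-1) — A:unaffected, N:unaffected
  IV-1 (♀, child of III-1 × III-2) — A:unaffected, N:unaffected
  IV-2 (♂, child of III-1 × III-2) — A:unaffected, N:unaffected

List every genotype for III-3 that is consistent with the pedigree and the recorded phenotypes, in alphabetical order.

A/I-1 aff ·: aa
A/I-2 un ·: AA|Aa
A/II-1 ? I-1×I-2: Aa|aa
A/II-2 un ·: AA|Aa
A/III-1 un II-2×II-1: AA|Aa
A/III-2 un ·: AA|Aa
A/III-3 un II-2×II-1: AA|Aa
A/III-4 un II-2×II-1: AA|Aa
A/IV-1 un III-1×III-2: AA|Aa
A/IV-2 un III-1×III-2: AA|Aa
⇒ A over [I-1,I-2,II-1,II-2,III-1,III-2,III-3,III-4,IV-1,IV-2]: 224 consistent
N/I-1 aff ·: nn
N/I-2 aff ·: nn
N/II-1 aff I-1×I-2: nn
N/II-2 un ·: NN|Nn
N/III-1 un II-2×II-1: Nn
N/III-2 un ·: NN|Nn
N/III-3 un II-2×II-1: Nn
N/III-4 un II-2×II-1: Nn
N/IV-1 un III-1×III-2: NN|Nn
N/IV-2 un III-1×III-2: NN|Nn
⇒ N over [I-1,I-2,II-1,II-2,III-1,III-2,III-3,III-4,IV-1,IV-2]: 16 consistent

III-3 ∈ {AA Nn, Aa Nn}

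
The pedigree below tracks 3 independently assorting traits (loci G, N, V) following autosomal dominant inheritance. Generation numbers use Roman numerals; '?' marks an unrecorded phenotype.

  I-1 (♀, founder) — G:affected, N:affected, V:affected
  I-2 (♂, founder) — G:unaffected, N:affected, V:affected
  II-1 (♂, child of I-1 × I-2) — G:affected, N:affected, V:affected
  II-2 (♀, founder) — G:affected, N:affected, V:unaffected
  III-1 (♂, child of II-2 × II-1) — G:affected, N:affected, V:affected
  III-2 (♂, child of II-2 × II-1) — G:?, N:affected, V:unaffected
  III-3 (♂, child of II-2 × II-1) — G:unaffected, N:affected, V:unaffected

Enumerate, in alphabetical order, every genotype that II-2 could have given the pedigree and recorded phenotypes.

II-2 ∈ {Gg NN vv, Gg Nn vv}

G/I-1 aff ·: Gg|GG
G/I-2 un ·: gg
G/II-1 aff I-1×I-2: Gg
G/II-2 aff ·: Gg
G/III-1 aff II-2×II-1: Gg|GG
G/III-2 ? II-2×II-1: gg|Gg|GG
G/III-3 un II-2×II-1: gg
⇒ G over [I-1,I-2,II-1,II-2,III-1,III-2,III-3]: 12 consistent
N/I-1 aff ·: Nn|NN
N/I-2 aff ·: Nn|NN
N/II-1 aff I-1×I-2: Nn|NN
N/II-2 aff ·: Nn|NN
N/III-1 aff II-2×II-1: Nn|NN
N/III-2 aff II-2×II-1: Nn|NN
N/III-3 aff II-2×II-1: Nn|NN
⇒ N over [I-1,I-2,II-1,II-2,III-1,III-2,III-3]: 84 consistent
V/I-1 aff ·: Vv|VV
V/I-2 aff ·: Vv|VV
V/II-1 aff I-1×I-2: Vv
V/II-2 un ·: vv
V/III-1 aff II-2×II-1: Vv
V/III-2 un II-2×II-1: vv
V/III-3 un II-2×II-1: vv
⇒ V over [I-1,I-2,II-1,II-2,III-1,III-2,III-3]: 3 consistent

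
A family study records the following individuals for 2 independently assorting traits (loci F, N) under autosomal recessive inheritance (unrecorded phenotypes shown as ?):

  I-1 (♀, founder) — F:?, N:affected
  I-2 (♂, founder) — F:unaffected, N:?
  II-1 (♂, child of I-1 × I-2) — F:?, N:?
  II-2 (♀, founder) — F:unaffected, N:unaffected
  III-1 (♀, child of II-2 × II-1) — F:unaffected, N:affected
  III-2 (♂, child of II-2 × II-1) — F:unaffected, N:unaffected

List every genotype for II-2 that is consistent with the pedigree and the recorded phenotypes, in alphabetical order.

F/I-1 ? ·: FF|Ff|ff
F/I-2 un ·: FF|Ff
F/II-1 ? I-1×I-2: FF|Ff|ff
F/II-2 un ·: FF|Ff
F/III-1 un II-2×II-1: FF|Ff
F/III-2 un II-2×II-1: FF|Ff
⇒ F over [I-1,I-2,II-1,II-2,III-1,III-2]: 64 consistent
N/I-1 aff ·: nn
N/I-2 ? ·: NN|Nn|nn
N/II-1 ? I-1×I-2: Nn|nn
N/II-2 un ·: Nn
N/III-1 aff II-2×II-1: nn
N/III-2 un II-2×II-1: NN|Nn
⇒ N over [I-1,I-2,II-1,II-2,III-1,III-2]: 6 consistent

II-2 ∈ {FF Nn, Ff Nn}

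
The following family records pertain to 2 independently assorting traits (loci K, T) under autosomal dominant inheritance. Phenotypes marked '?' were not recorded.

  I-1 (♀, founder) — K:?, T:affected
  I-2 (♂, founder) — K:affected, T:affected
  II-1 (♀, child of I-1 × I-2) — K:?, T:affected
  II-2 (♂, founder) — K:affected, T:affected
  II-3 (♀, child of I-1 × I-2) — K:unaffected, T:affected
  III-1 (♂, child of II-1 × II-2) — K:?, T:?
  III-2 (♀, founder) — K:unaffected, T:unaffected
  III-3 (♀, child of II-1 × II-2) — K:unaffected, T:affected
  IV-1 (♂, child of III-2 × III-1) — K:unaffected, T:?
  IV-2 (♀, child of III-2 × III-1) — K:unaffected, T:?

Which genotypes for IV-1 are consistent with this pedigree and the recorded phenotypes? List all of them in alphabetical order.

K/I-1 ? ·: kk|Kk
K/I-2 aff ·: Kk
K/II-1 ? I-1×I-2: kk|Kk
K/II-2 aff ·: Kk
K/II-3 un I-1×I-2: kk
K/III-1 ? II-1×II-2: kk|Kk
K/III-2 un ·: kk
K/III-3 un II-1×II-2: kk
K/IV-1 un III-2×III-1: kk
K/IV-2 un III-2×III-1: kk
⇒ K over [I-1,I-2,II-1,II-2,II-3,III-1,III-2,III-3,IV-1,IV-2]: 8 consistent
T/I-1 aff ·: Tt|TT
T/I-2 aff ·: Tt|TT
T/II-1 aff I-1×I-2: Tt|TT
T/II-2 aff ·: Tt|TT
T/II-3 aff I-1×I-2: Tt|TT
T/III-1 ? II-1×II-2: tt|Tt|TT
T/III-2 un ·: tt
T/III-3 aff II-1×II-2: Tt|TT
T/IV-1 ? III-2×III-1: tt|Tt
T/IV-2 ? III-2×III-1: tt|Tt
⇒ T over [I-1,I-2,II-1,II-2,II-3,III-1,III-2,III-3,IV-1,IV-2]: 209 consistent

IV-1 ∈ {kk Tt, kk tt}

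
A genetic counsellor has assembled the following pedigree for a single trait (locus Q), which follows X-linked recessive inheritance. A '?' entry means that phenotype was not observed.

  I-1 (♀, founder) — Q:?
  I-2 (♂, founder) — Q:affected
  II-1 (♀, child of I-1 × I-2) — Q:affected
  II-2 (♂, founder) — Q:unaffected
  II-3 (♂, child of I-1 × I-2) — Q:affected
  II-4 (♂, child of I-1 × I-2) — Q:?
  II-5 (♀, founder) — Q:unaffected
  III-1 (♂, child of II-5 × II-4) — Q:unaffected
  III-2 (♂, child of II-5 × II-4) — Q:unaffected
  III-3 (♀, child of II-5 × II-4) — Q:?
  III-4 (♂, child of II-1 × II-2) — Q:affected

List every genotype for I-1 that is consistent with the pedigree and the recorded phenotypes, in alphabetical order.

I-1 ∈ {X^QX^q, X^qX^q}

Q/I-1 ? ·: X^QX^q|X^qX^q
Q/I-2 aff ·: X^qY
Q/II-1 aff I-1×I-2: X^qX^q
Q/II-2 un ·: X^QY
Q/II-3 aff I-1×I-2: X^qY
Q/II-4 ? I-1×I-2: X^QY|X^qY
Q/II-5 un ·: X^QX^Q|X^QX^q
Q/III-1 un II-5×II-4: X^QY
Q/III-2 un II-5×II-4: X^QY
Q/III-3 ? II-5×II-4: X^QX^Q|X^QX^q|X^qX^q
Q/III-4 aff II-1×II-2: X^qY
⇒ Q over [I-1,I-2,II-1,II-2,II-3,II-4,II-5,III-1,III-2,III-3,III-4]: 9 consistent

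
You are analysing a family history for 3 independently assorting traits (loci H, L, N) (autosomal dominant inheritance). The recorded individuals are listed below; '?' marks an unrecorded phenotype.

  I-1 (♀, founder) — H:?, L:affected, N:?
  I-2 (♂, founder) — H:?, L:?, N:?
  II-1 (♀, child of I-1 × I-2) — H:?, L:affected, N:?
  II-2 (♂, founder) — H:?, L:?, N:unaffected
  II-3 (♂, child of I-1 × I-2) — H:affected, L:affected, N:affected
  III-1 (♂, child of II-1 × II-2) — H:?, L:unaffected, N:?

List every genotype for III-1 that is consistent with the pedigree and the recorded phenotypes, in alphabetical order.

H/I-1 ? ·: hh|Hh|HH
H/I-2 ? ·: hh|Hh|HH
H/II-1 ? I-1×I-2: hh|Hh|HH
H/II-2 ? ·: hh|Hh|HH
H/II-3 aff I-1×I-2: Hh|HH
H/III-1 ? II-1×II-2: hh|Hh|HH
⇒ H over [I-1,I-2,II-1,II-2,II-3,III-1]: 114 consistent
L/I-1 aff ·: Ll|LL
L/I-2 ? ·: ll|Ll|LL
L/II-1 aff I-1×I-2: Ll
L/II-2 ? ·: ll|Ll
L/II-3 aff I-1×I-2: Ll|LL
L/III-1 un II-1×II-2: ll
⇒ L over [I-1,I-2,II-1,II-2,II-3,III-1]: 16 consistent
N/I-1 ? ·: nn|Nn|NN
N/I-2 ? ·: nn|Nn|NN
N/II-1 ? I-1×I-2: nn|Nn|NN
N/II-2 un ·: nn
N/II-3 aff I-1×I-2: Nn|NN
N/III-1 ? II-1×II-2: nn|Nn
⇒ N over [I-1,I-2,II-1,II-2,II-3,III-1]: 31 consistent

III-1 ∈ {HH ll Nn, HH ll nn, Hh ll Nn, Hh ll nn, hh ll Nn, hh ll nn}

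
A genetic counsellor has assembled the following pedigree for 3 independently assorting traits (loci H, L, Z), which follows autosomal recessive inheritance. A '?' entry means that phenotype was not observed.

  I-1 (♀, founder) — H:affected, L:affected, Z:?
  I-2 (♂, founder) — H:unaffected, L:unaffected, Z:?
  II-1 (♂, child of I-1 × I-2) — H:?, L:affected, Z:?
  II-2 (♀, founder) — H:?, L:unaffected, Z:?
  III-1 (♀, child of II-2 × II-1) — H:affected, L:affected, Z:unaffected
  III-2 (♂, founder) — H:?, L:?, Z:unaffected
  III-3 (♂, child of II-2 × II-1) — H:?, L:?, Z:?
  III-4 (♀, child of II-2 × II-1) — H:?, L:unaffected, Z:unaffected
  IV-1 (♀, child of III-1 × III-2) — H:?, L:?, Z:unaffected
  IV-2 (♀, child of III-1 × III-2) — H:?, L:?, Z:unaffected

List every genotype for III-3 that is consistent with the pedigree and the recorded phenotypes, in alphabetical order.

III-3 ∈ {HH Ll ZZ, HH Ll Zz, HH Ll zz, HH ll ZZ, HH ll Zz, HH ll zz, Hh Ll ZZ, Hh Ll Zz, Hh Ll zz, Hh ll ZZ, Hh ll Zz, Hh ll zz, hh Ll ZZ, hh Ll Zz, hh Ll zz, hh ll ZZ, hh ll Zz, hh ll zz}

H/I-1 aff ·: hh
H/I-2 un ·: HH|Hh
H/II-1 ? I-1×I-2: Hh|hh
H/II-2 ? ·: Hh|hh
H/III-1 aff II-2×II-1: hh
H/III-2 ? ·: HH|Hh|hh
H/III-3 ? II-2×II-1: HH|Hh|hh
H/III-4 ? II-2×II-1: HH|Hh|hh
H/IV-1 ? III-1×III-2: Hh|hh
H/IV-2 ? III-1×III-2: Hh|hh
⇒ H over [I-1,I-2,II-1,II-2,III-1,III-2,III-3,III-4,IV-1,IV-2]: 186 consistent
L/I-1 aff ·: ll
L/I-2 un ·: Ll
L/II-1 aff I-1×I-2: ll
L/II-2 un ·: Ll
L/III-1 aff II-2×II-1: ll
L/III-2 ? ·: LL|Ll|ll
L/III-3 ? II-2×II-1: Ll|ll
L/III-4 un II-2×II-1: Ll
L/IV-1 ? III-1×III-2: Ll|ll
L/IV-2 ? III-1×III-2: Ll|ll
⇒ L over [I-1,I-2,II-1,II-2,III-1,III-2,III-3,III-4,IV-1,IV-2]: 12 consistent
Z/I-1 ? ·: ZZ|Zz|zz
Z/I-2 ? ·: ZZ|Zz|zz
Z/II-1 ? I-1×I-2: ZZ|Zz|zz
Z/II-2 ? ·: ZZ|Zz|zz
Z/III-1 un II-2×II-1: ZZ|Zz
Z/III-2 un ·: ZZ|Zz
Z/III-3 ? II-2×II-1: ZZ|Zz|zz
Z/III-4 un II-2×II-1: ZZ|Zz
Z/IV-1 un III-1×III-2: ZZ|Zz
Z/IV-2 un III-1×III-2: ZZ|Zz
⇒ Z over [I-1,I-2,II-1,II-2,III-1,III-2,III-3,III-4,IV-1,IV-2]: 1378 consistent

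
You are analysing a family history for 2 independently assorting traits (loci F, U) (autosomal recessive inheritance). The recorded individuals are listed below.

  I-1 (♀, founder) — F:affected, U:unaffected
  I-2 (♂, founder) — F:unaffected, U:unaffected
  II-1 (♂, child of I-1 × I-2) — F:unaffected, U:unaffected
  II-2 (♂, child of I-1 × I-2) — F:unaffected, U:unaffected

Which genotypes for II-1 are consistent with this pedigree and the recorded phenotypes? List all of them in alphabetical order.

II-1 ∈ {Ff UU, Ff Uu}

F/I-1 aff ·: ff
F/I-2 un ·: FF|Ff
F/II-1 un I-1×I-2: Ff
F/II-2 un I-1×I-2: Ff
⇒ F over [I-1,I-2,II-1,II-2]: 2 consistent
U/I-1 un ·: UU|Uu
U/I-2 un ·: UU|Uu
U/II-1 un I-1×I-2: UU|Uu
U/II-2 un I-1×I-2: UU|Uu
⇒ U over [I-1,I-2,II-1,II-2]: 13 consistent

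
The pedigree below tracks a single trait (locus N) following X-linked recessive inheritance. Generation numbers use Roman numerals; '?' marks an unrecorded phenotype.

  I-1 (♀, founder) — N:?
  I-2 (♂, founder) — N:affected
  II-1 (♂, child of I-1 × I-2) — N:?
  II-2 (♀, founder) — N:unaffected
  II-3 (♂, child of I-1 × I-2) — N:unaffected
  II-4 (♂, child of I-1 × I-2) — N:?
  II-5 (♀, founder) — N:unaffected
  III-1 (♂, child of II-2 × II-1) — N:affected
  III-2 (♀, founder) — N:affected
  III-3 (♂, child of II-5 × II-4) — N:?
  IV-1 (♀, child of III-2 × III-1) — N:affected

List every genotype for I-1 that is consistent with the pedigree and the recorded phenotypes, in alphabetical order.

N/I-1 ? ·: X^NX^N|X^NX^n
N/I-2 aff ·: X^nY
N/II-1 ? I-1×I-2: X^NY|X^nY
N/II-2 un ·: X^NX^n
N/II-3 un I-1×I-2: X^NY
N/II-4 ? I-1×I-2: X^NY|X^nY
N/II-5 un ·: X^NX^N|X^NX^n
N/III-1 aff II-2×II-1: X^nY
N/III-2 aff ·: X^nX^n
N/III-3 ? II-5×II-4: X^NY|X^nY
N/IV-1 aff III-2×III-1: X^nX^n
⇒ N over [I-1,I-2,II-1,II-2,II-3,II-4,II-5,III-1,III-2,III-3,IV-1]: 15 consistent

I-1 ∈ {X^NX^N, X^NX^n}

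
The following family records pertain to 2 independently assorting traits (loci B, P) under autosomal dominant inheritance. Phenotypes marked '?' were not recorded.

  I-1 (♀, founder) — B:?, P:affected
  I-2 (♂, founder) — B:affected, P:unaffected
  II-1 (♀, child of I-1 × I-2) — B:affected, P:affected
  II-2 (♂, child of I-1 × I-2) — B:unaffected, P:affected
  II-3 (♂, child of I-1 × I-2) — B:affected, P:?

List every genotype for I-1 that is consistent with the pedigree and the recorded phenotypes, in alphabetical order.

B/I-1 ? ·: bb|Bb
B/I-2 aff ·: Bb
B/II-1 aff I-1×I-2: Bb|BB
B/II-2 un I-1×I-2: bb
B/II-3 aff I-1×I-2: Bb|BB
⇒ B over [I-1,I-2,II-1,II-2,II-3]: 5 consistent
P/I-1 aff ·: Pp|PP
P/I-2 un ·: pp
P/II-1 aff I-1×I-2: Pp
P/II-2 aff I-1×I-2: Pp
P/II-3 ? I-1×I-2: pp|Pp
⇒ P over [I-1,I-2,II-1,II-2,II-3]: 3 consistent

I-1 ∈ {Bb PP, Bb Pp, bb PP, bb Pp}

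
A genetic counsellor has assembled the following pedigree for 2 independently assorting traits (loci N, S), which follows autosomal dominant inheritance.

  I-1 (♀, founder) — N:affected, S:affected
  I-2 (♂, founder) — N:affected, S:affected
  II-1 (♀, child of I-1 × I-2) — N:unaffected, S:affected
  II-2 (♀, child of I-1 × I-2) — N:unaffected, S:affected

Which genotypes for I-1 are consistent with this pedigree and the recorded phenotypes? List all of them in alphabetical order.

N/I-1 aff ·: Nn
N/I-2 aff ·: Nn
N/II-1 un I-1×I-2: nn
N/II-2 un I-1×I-2: nn
⇒ N over [I-1,I-2,II-1,II-2]: 1 consistent
S/I-1 aff ·: Ss|SS
S/I-2 aff ·: Ss|SS
S/II-1 aff I-1×I-2: Ss|SS
S/II-2 aff I-1×I-2: Ss|SS
⇒ S over [I-1,I-2,II-1,II-2]: 13 consistent

I-1 ∈ {Nn SS, Nn Ss}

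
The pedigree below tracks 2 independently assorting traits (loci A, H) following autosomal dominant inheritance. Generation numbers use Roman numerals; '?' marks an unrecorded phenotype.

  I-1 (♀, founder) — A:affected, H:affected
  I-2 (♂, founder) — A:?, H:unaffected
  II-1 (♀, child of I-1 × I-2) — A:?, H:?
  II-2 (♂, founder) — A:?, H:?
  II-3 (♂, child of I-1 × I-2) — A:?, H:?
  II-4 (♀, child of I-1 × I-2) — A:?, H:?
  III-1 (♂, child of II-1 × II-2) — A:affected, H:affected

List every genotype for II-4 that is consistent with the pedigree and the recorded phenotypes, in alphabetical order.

A/I-1 aff ·: Aa|AA
A/I-2 ? ·: aa|Aa|AA
A/II-1 ? I-1×I-2: aa|Aa|AA
A/II-2 ? ·: aa|Aa|AA
A/II-3 ? I-1×I-2: aa|Aa|AA
A/II-4 ? I-1×I-2: aa|Aa|AA
A/III-1 aff II-1×II-2: Aa|AA
⇒ A over [I-1,I-2,II-1,II-2,II-3,II-4,III-1]: 208 consistent
H/I-1 aff ·: Hh|HH
H/I-2 un ·: hh
H/II-1 ? I-1×I-2: hh|Hh
H/II-2 ? ·: hh|Hh|HH
H/II-3 ? I-1×I-2: hh|Hh
H/II-4 ? I-1×I-2: hh|Hh
H/III-1 aff II-1×II-2: Hh|HH
⇒ H over [I-1,I-2,II-1,II-2,II-3,II-4,III-1]: 33 consistent

II-4 ∈ {AA Hh, AA hh, Aa Hh, Aa hh, aa Hh, aa hh}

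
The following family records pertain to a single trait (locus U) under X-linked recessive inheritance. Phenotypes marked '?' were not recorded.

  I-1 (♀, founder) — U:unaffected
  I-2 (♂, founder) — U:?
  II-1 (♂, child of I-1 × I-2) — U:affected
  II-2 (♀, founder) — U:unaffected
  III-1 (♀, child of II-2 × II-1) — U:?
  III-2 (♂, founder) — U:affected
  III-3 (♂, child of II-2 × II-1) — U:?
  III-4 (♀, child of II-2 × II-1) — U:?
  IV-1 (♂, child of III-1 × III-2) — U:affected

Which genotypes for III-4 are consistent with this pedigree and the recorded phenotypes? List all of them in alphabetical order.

III-4 ∈ {X^UX^u, X^uX^u}

U/I-1 un ·: X^UX^u
U/I-2 ? ·: X^UY|X^uY
U/II-1 aff I-1×I-2: X^uY
U/II-2 un ·: X^UX^U|X^UX^u
U/III-1 ? II-2×II-1: X^UX^u|X^uX^u
U/III-2 aff ·: X^uY
U/III-3 ? II-2×II-1: X^UY|X^uY
U/III-4 ? II-2×II-1: X^UX^u|X^uX^u
U/IV-1 aff III-1×III-2: X^uY
⇒ U over [I-1,I-2,II-1,II-2,III-1,III-2,III-3,III-4,IV-1]: 18 consistent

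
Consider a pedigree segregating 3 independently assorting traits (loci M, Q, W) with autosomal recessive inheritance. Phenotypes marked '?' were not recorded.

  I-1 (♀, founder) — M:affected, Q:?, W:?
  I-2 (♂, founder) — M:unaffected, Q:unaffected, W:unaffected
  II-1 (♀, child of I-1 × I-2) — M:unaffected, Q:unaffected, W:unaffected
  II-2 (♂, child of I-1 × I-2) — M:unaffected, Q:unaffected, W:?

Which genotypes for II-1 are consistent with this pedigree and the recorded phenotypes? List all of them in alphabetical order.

M/I-1 aff ·: mm
M/I-2 un ·: MM|Mm
M/II-1 un I-1×I-2: Mm
M/II-2 un I-1×I-2: Mm
⇒ M over [I-1,I-2,II-1,II-2]: 2 consistent
Q/I-1 ? ·: QQ|Qq|qq
Q/I-2 un ·: QQ|Qq
Q/II-1 un I-1×I-2: QQ|Qq
Q/II-2 un I-1×I-2: QQ|Qq
⇒ Q over [I-1,I-2,II-1,II-2]: 15 consistent
W/I-1 ? ·: WW|Ww|ww
W/I-2 un ·: WW|Ww
W/II-1 un I-1×I-2: WW|Ww
W/II-2 ? I-1×I-2: WW|Ww|ww
⇒ W over [I-1,I-2,II-1,II-2]: 18 consistent

II-1 ∈ {Mm QQ WW, Mm QQ Ww, Mm Qq WW, Mm Qq Ww}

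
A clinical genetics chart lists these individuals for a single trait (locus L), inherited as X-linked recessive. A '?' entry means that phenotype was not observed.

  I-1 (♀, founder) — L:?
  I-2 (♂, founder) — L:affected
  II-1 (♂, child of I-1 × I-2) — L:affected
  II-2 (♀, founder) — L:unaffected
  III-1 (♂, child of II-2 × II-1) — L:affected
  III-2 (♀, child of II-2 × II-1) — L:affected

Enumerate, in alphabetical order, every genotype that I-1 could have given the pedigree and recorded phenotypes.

L/I-1 ? ·: X^LX^l|X^lX^l
L/I-2 aff ·: X^lY
L/II-1 aff I-1×I-2: X^lY
L/II-2 un ·: X^LX^l
L/III-1 aff II-2×II-1: X^lY
L/III-2 aff II-2×II-1: X^lX^l
⇒ L over [I-1,I-2,II-1,II-2,III-1,III-2]: 2 consistent

I-1 ∈ {X^LX^l, X^lX^l}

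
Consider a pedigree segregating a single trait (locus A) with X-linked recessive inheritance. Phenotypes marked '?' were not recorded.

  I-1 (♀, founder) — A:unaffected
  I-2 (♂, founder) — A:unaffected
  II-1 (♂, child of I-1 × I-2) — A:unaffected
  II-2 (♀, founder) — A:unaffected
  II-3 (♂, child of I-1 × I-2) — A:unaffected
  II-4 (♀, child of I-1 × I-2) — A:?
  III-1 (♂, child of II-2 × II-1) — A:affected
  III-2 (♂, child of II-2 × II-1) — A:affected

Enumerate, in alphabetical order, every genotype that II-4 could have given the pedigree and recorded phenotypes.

A/I-1 un ·: X^AX^A|X^AX^a
A/I-2 un ·: X^AY
A/II-1 un I-1×I-2: X^AY
A/II-2 un ·: X^AX^a
A/II-3 un I-1×I-2: X^AY
A/II-4 ? I-1×I-2: X^AX^A|X^AX^a
A/III-1 aff II-2×II-1: X^aY
A/III-2 aff II-2×II-1: X^aY
⇒ A over [I-1,I-2,II-1,II-2,II-3,II-4,III-1,III-2]: 3 consistent

II-4 ∈ {X^AX^A, X^AX^a}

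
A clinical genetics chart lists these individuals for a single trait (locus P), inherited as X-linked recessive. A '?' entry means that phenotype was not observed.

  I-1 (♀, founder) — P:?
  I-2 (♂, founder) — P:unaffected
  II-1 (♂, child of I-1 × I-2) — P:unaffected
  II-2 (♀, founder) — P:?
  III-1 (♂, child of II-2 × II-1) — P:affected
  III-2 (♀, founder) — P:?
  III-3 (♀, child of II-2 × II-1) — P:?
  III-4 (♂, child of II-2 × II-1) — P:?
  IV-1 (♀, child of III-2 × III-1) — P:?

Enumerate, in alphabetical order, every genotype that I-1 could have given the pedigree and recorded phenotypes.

I-1 ∈ {X^PX^P, X^PX^p}

P/I-1 ? ·: X^PX^P|X^PX^p
P/I-2 un ·: X^PY
P/II-1 un I-1×I-2: X^PY
P/II-2 ? ·: X^PX^p|X^pX^p
P/III-1 aff II-2×II-1: X^pY
P/III-2 ? ·: X^PX^P|X^PX^p|X^pX^p
P/III-3 ? II-2×II-1: X^PX^P|X^PX^p
P/III-4 ? II-2×II-1: X^PY|X^pY
P/IV-1 ? III-2×III-1: X^PX^p|X^pX^p
⇒ P over [I-1,I-2,II-1,II-2,III-1,III-2,III-3,III-4,IV-1]: 40 consistent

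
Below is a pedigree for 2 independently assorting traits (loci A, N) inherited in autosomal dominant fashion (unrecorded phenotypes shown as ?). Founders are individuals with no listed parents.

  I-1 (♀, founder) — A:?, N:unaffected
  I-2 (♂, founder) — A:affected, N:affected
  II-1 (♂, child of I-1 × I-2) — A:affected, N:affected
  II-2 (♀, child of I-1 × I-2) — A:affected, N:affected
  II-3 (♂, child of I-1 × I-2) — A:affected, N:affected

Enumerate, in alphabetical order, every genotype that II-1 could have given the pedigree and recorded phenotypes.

II-1 ∈ {AA Nn, Aa Nn}

A/I-1 ? ·: aa|Aa|AA
A/I-2 aff ·: Aa|AA
A/II-1 aff I-1×I-2: Aa|AA
A/II-2 aff I-1×I-2: Aa|AA
A/II-3 aff I-1×I-2: Aa|AA
⇒ A over [I-1,I-2,II-1,II-2,II-3]: 27 consistent
N/I-1 un ·: nn
N/I-2 aff ·: Nn|NN
N/II-1 aff I-1×I-2: Nn
N/II-2 aff I-1×I-2: Nn
N/II-3 aff I-1×I-2: Nn
⇒ N over [I-1,I-2,II-1,II-2,II-3]: 2 consistent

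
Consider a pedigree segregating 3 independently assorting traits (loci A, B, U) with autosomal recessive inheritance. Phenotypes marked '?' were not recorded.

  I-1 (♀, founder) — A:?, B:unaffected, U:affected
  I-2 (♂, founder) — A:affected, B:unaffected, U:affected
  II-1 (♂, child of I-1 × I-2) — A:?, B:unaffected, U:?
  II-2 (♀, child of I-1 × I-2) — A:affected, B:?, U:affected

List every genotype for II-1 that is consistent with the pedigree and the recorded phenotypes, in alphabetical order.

II-1 ∈ {Aa BB uu, Aa Bb uu, aa BB uu, aa Bb uu}

A/I-1 ? ·: Aa|aa
A/I-2 aff ·: aa
A/II-1 ? I-1×I-2: Aa|aa
A/II-2 aff I-1×I-2: aa
⇒ A over [I-1,I-2,II-1,II-2]: 3 consistent
B/I-1 un ·: BB|Bb
B/I-2 un ·: BB|Bb
B/II-1 un I-1×I-2: BB|Bb
B/II-2 ? I-1×I-2: BB|Bb|bb
⇒ B over [I-1,I-2,II-1,II-2]: 15 consistent
U/I-1 aff ·: uu
U/I-2 aff ·: uu
U/II-1 ? I-1×I-2: uu
U/II-2 aff I-1×I-2: uu
⇒ U over [I-1,I-2,II-1,II-2]: 1 consistent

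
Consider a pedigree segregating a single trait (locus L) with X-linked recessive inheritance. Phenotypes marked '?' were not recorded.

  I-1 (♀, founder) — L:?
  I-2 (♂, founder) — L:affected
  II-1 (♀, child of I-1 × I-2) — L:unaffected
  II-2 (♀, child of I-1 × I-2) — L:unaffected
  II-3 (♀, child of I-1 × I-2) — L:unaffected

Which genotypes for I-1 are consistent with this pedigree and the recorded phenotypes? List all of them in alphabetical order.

L/I-1 ? ·: X^LX^L|X^LX^l
L/I-2 aff ·: X^lY
L/II-1 un I-1×I-2: X^LX^l
L/II-2 un I-1×I-2: X^LX^l
L/II-3 un I-1×I-2: X^LX^l
⇒ L over [I-1,I-2,II-1,II-2,II-3]: 2 consistent

I-1 ∈ {X^LX^L, X^LX^l}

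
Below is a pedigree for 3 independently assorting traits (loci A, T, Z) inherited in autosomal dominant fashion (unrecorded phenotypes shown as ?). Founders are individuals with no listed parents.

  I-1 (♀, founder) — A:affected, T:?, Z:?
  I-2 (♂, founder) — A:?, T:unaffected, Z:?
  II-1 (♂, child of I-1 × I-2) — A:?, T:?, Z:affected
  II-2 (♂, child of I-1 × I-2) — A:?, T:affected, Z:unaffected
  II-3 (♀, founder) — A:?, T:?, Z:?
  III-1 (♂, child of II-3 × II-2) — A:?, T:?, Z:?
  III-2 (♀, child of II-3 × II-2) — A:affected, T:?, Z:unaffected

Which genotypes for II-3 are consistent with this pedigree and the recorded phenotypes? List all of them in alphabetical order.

II-3 ∈ {AA TT Zz, AA TT zz, AA Tt Zz, AA Tt zz, AA tt Zz, AA tt zz, Aa TT Zz, Aa TT zz, Aa Tt Zz, Aa Tt zz, Aa tt Zz, Aa tt zz, aa TT Zz, aa TT zz, aa Tt Zz, aa Tt zz, aa tt Zz, aa tt zz}

A/I-1 aff ·: Aa|AA
A/I-2 ? ·: aa|Aa|AA
A/II-1 ? I-1×I-2: aa|Aa|AA
A/II-2 ? I-1×I-2: aa|Aa|AA
A/II-3 ? ·: aa|Aa|AA
A/III-1 ? II-3×II-2: aa|Aa|AA
A/III-2 aff II-3×II-2: Aa|AA
⇒ A over [I-1,I-2,II-1,II-2,II-3,III-1,III-2]: 183 consistent
T/I-1 ? ·: Tt|TT
T/I-2 un ·: tt
T/II-1 ? I-1×I-2: tt|Tt
T/II-2 aff I-1×I-2: Tt
T/II-3 ? ·: tt|Tt|TT
T/III-1 ? II-3×II-2: tt|Tt|TT
T/III-2 ? II-3×II-2: tt|Tt|TT
⇒ T over [I-1,I-2,II-1,II-2,II-3,III-1,III-2]: 51 consistent
Z/I-1 ? ·: zz|Zz
Z/I-2 ? ·: zz|Zz
Z/II-1 aff I-1×I-2: Zz|ZZ
Z/II-2 un I-1×I-2: zz
Z/II-3 ? ·: zz|Zz
Z/III-1 ? II-3×II-2: zz|Zz
Z/III-2 un II-3×II-2: zz
⇒ Z over [I-1,I-2,II-1,II-2,II-3,III-1,III-2]: 12 consistent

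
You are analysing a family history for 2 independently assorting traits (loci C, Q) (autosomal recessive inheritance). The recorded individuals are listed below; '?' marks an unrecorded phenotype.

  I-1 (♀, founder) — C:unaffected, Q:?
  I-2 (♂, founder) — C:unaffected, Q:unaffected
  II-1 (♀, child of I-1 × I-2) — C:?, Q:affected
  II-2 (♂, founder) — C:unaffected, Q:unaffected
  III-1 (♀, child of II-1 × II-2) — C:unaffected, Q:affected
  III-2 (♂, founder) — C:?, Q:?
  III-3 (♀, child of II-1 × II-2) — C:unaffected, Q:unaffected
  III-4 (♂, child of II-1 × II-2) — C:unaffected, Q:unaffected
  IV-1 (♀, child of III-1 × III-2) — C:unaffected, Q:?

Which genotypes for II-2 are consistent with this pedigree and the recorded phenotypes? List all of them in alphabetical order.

II-2 ∈ {CC Qq, Cc Qq}

C/I-1 un ·: CC|Cc
C/I-2 un ·: CC|Cc
C/II-1 ? I-1×I-2: CC|Cc|cc
C/II-2 un ·: CC|Cc
C/III-1 un II-1×II-2: CC|Cc
C/III-2 ? ·: CC|Cc|cc
C/III-3 un II-1×II-2: CC|Cc
C/III-4 un II-1×II-2: CC|Cc
C/IV-1 un III-1×III-2: CC|Cc
⇒ C over [I-1,I-2,II-1,II-2,III-1,III-2,III-3,III-4,IV-1]: 386 consistent
Q/I-1 ? ·: Qq|qq
Q/I-2 un ·: Qq
Q/II-1 aff I-1×I-2: qq
Q/II-2 un ·: Qq
Q/III-1 aff II-1×II-2: qq
Q/III-2 ? ·: QQ|Qq|qq
Q/III-3 un II-1×II-2: Qq
Q/III-4 un II-1×II-2: Qq
Q/IV-1 ? III-1×III-2: Qq|qq
⇒ Q over [I-1,I-2,II-1,II-2,III-1,III-2,III-3,III-4,IV-1]: 8 consistent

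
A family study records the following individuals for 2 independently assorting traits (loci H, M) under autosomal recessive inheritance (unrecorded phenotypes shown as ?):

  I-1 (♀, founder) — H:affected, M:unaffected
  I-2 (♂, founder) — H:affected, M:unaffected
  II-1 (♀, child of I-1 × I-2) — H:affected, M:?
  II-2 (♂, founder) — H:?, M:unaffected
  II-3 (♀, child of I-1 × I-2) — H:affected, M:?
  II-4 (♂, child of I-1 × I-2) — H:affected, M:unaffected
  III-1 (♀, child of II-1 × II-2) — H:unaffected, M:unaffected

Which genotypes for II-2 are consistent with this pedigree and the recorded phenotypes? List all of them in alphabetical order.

II-2 ∈ {HH MM, HH Mm, Hh MM, Hh Mm}

H/I-1 aff ·: hh
H/I-2 aff ·: hh
H/II-1 aff I-1×I-2: hh
H/II-2 ? ·: HH|Hh
H/II-3 aff I-1×I-2: hh
H/II-4 aff I-1×I-2: hh
H/III-1 un II-1×II-2: Hh
⇒ H over [I-1,I-2,II-1,II-2,II-3,II-4,III-1]: 2 consistent
M/I-1 un ·: MM|Mm
M/I-2 un ·: MM|Mm
M/II-1 ? I-1×I-2: MM|Mm|mm
M/II-2 un ·: MM|Mm
M/II-3 ? I-1×I-2: MM|Mm|mm
M/II-4 un I-1×I-2: MM|Mm
M/III-1 un II-1×II-2: MM|Mm
⇒ M over [I-1,I-2,II-1,II-2,II-3,II-4,III-1]: 113 consistent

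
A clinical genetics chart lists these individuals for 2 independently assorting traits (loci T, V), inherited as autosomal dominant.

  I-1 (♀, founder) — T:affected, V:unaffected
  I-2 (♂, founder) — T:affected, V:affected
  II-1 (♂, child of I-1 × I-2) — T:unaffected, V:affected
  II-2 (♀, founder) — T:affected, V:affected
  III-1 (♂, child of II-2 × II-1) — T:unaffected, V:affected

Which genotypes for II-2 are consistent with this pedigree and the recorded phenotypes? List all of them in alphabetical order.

T/I-1 aff ·: Tt
T/I-2 aff ·: Tt
T/II-1 un I-1×I-2: tt
T/II-2 aff ·: Tt
T/III-1 un II-2×II-1: tt
⇒ T over [I-1,I-2,II-1,II-2,III-1]: 1 consistent
V/I-1 un ·: vv
V/I-2 aff ·: Vv|VV
V/II-1 aff I-1×I-2: Vv
V/II-2 aff ·: Vv|VV
V/III-1 aff II-2×II-1: Vv|VV
⇒ V over [I-1,I-2,II-1,II-2,III-1]: 8 consistent

II-2 ∈ {Tt VV, Tt Vv}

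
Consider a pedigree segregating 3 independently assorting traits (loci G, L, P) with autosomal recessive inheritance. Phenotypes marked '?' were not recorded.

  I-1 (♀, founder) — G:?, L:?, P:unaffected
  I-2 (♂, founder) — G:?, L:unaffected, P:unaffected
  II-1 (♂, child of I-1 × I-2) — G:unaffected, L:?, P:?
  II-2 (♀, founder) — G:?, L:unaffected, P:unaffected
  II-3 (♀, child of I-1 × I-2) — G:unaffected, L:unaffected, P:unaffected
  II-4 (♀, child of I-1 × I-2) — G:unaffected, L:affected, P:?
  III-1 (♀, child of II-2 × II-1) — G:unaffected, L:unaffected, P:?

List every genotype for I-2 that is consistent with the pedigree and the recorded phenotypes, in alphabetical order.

I-2 ∈ {GG Ll PP, GG Ll Pp, Gg Ll PP, Gg Ll Pp, gg Ll PP, gg Ll Pp}

G/I-1 ? ·: GG|Gg|gg
G/I-2 ? ·: GG|Gg|gg
G/II-1 un I-1×I-2: GG|Gg
G/II-2 ? ·: GG|Gg|gg
G/II-3 un I-1×I-2: GG|Gg
G/II-4 un I-1×I-2: GG|Gg
G/III-1 un II-2×II-1: GG|Gg
⇒ G over [I-1,I-2,II-1,II-2,II-3,II-4,III-1]: 132 consistent
L/I-1 ? ·: Ll|ll
L/I-2 un ·: Ll
L/II-1 ? I-1×I-2: LL|Ll|ll
L/II-2 un ·: LL|Ll
L/II-3 un I-1×I-2: LL|Ll
L/II-4 aff I-1×I-2: ll
L/III-1 un II-2×II-1: LL|Ll
⇒ L over [I-1,I-2,II-1,II-2,II-3,II-4,III-1]: 24 consistent
P/I-1 un ·: PP|Pp
P/I-2 un ·: PP|Pp
P/II-1 ? I-1×I-2: PP|Pp|pp
P/II-2 un ·: PP|Pp
P/II-3 un I-1×I-2: PP|Pp
P/II-4 ? I-1×I-2: PP|Pp|pp
P/III-1 ? II-2×II-1: PP|Pp|pp
⇒ P over [I-1,I-2,II-1,II-2,II-3,II-4,III-1]: 133 consistent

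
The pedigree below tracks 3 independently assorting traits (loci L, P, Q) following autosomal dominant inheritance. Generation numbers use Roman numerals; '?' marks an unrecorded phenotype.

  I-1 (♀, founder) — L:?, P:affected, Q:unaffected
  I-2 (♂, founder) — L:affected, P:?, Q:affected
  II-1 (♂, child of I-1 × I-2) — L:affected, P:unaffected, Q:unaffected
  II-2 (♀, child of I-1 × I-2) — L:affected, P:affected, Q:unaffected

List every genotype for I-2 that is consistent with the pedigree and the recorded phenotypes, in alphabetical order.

L/I-1 ? ·: ll|Ll|LL
L/I-2 aff ·: Ll|LL
L/II-1 aff I-1×I-2: Ll|LL
L/II-2 aff I-1×I-2: Ll|LL
⇒ L over [I-1,I-2,II-1,II-2]: 15 consistent
P/I-1 aff ·: Pp
P/I-2 ? ·: pp|Pp
P/II-1 un I-1×I-2: pp
P/II-2 aff I-1×I-2: Pp|PP
⇒ P over [I-1,I-2,II-1,II-2]: 3 consistent
Q/I-1 un ·: qq
Q/I-2 aff ·: Qq
Q/II-1 un I-1×I-2: qq
Q/II-2 un I-1×I-2: qq
⇒ Q over [I-1,I-2,II-1,II-2]: 1 consistent

I-2 ∈ {LL Pp Qq, LL pp Qq, Ll Pp Qq, Ll pp Qq}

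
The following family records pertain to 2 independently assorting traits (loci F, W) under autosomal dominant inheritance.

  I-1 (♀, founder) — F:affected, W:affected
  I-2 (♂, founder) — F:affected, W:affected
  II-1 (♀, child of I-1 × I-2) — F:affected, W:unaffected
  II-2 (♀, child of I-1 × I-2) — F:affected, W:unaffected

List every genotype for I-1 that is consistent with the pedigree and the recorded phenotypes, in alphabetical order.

I-1 ∈ {FF Ww, Ff Ww}

F/I-1 aff ·: Ff|FF
F/I-2 aff ·: Ff|FF
F/II-1 aff I-1×I-2: Ff|FF
F/II-2 aff I-1×I-2: Ff|FF
⇒ F over [I-1,I-2,II-1,II-2]: 13 consistent
W/I-1 aff ·: Ww
W/I-2 aff ·: Ww
W/II-1 un I-1×I-2: ww
W/II-2 un I-1×I-2: ww
⇒ W over [I-1,I-2,II-1,II-2]: 1 consistent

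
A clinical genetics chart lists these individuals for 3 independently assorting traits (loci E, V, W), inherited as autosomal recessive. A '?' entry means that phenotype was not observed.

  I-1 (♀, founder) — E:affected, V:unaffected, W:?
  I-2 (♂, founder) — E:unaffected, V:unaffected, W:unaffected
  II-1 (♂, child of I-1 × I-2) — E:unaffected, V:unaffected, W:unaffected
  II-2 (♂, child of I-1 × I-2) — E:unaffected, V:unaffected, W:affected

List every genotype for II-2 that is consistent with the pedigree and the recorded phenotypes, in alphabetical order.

II-2 ∈ {Ee VV ww, Ee Vv ww}

E/I-1 aff ·: ee
E/I-2 un ·: EE|Ee
E/II-1 un I-1×I-2: Ee
E/II-2 un I-1×I-2: Ee
⇒ E over [I-1,I-2,II-1,II-2]: 2 consistent
V/I-1 un ·: VV|Vv
V/I-2 un ·: VV|Vv
V/II-1 un I-1×I-2: VV|Vv
V/II-2 un I-1×I-2: VV|Vv
⇒ V over [I-1,I-2,II-1,II-2]: 13 consistent
W/I-1 ? ·: Ww|ww
W/I-2 un ·: Ww
W/II-1 un I-1×I-2: WW|Ww
W/II-2 aff I-1×I-2: ww
⇒ W over [I-1,I-2,II-1,II-2]: 3 consistent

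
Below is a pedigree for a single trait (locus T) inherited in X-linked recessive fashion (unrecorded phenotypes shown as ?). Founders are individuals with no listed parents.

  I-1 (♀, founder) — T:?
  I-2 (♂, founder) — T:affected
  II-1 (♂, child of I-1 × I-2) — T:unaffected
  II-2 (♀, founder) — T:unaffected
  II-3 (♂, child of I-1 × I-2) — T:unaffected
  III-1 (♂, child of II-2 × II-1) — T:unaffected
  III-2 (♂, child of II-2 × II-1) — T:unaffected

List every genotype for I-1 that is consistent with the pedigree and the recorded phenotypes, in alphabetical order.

T/I-1 ? ·: X^TX^T|X^TX^t
T/I-2 aff ·: X^tY
T/II-1 un I-1×I-2: X^TY
T/II-2 un ·: X^TX^T|X^TX^t
T/II-3 un I-1×I-2: X^TY
T/III-1 un II-2×II-1: X^TY
T/III-2 un II-2×II-1: X^TY
⇒ T over [I-1,I-2,II-1,II-2,II-3,III-1,III-2]: 4 consistent

I-1 ∈ {X^TX^T, X^TX^t}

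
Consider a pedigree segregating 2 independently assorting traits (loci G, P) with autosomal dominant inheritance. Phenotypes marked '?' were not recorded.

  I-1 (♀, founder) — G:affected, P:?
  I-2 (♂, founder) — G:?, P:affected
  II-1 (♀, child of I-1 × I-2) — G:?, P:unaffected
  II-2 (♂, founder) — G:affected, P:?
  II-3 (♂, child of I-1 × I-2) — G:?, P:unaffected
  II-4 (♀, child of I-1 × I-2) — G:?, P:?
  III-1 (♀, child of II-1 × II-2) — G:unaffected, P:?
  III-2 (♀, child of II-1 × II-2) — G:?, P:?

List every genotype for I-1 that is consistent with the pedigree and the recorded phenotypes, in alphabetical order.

I-1 ∈ {GG Pp, GG pp, Gg Pp, Gg pp}

G/I-1 aff ·: Gg|GG
G/I-2 ? ·: gg|Gg|GG
G/II-1 ? I-1×I-2: gg|Gg
G/II-2 aff ·: Gg
G/II-3 ? I-1×I-2: gg|Gg|GG
G/II-4 ? I-1×I-2: gg|Gg|GG
G/III-1 un II-1×II-2: gg
G/III-2 ? II-1×II-2: gg|Gg|GG
⇒ G over [I-1,I-2,II-1,II-2,II-3,II-4,III-1,III-2]: 92 consistent
P/I-1 ? ·: pp|Pp
P/I-2 aff ·: Pp
P/II-1 un I-1×I-2: pp
P/II-2 ? ·: pp|Pp|PP
P/II-3 un I-1×I-2: pp
P/II-4 ? I-1×I-2: pp|Pp|PP
P/III-1 ? II-1×II-2: pp|Pp
P/III-2 ? II-1×II-2: pp|Pp
⇒ P over [I-1,I-2,II-1,II-2,II-3,II-4,III-1,III-2]: 30 consistent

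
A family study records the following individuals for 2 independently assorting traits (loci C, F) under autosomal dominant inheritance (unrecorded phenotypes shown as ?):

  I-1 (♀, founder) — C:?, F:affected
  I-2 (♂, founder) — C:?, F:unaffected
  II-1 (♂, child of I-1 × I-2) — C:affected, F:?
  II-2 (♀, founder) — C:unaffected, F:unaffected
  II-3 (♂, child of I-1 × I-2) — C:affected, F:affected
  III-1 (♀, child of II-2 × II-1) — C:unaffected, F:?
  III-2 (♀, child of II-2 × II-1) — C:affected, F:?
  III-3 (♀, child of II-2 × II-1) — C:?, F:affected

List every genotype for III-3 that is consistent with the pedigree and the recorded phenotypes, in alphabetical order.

C/I-1 ? ·: cc|Cc|CC
C/I-2 ? ·: cc|Cc|CC
C/II-1 aff I-1×I-2: Cc
C/II-2 un ·: cc
C/II-3 aff I-1×I-2: Cc|CC
C/III-1 un II-2×II-1: cc
C/III-2 aff II-2×II-1: Cc
C/III-3 ? II-2×II-1: cc|Cc
⇒ C over [I-1,I-2,II-1,II-2,II-3,III-1,III-2,III-3]: 20 consistent
F/I-1 aff ·: Ff|FF
F/I-2 un ·: ff
F/II-1 ? I-1×I-2: Ff
F/II-2 un ·: ff
F/II-3 aff I-1×I-2: Ff
F/III-1 ? II-2×II-1: ff|Ff
F/III-2 ? II-2×II-1: ff|Ff
F/III-3 aff II-2×II-1: Ff
⇒ F over [I-1,I-2,II-1,II-2,II-3,III-1,III-2,III-3]: 8 consistent

III-3 ∈ {Cc Ff, cc Ff}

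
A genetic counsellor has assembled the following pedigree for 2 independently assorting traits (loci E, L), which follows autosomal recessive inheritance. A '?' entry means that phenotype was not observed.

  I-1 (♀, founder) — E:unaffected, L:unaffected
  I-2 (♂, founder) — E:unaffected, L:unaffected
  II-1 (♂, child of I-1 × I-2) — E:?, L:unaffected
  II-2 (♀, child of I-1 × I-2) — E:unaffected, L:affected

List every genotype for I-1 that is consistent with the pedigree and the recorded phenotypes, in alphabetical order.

I-1 ∈ {EE Ll, Ee Ll}

E/I-1 un ·: EE|Ee
E/I-2 un ·: EE|Ee
E/II-1 ? I-1×I-2: EE|Ee|ee
E/II-2 un I-1×I-2: EE|Ee
⇒ E over [I-1,I-2,II-1,II-2]: 15 consistent
L/I-1 un ·: Ll
L/I-2 un ·: Ll
L/II-1 un I-1×I-2: LL|Ll
L/II-2 aff I-1×I-2: ll
⇒ L over [I-1,I-2,II-1,II-2]: 2 consistent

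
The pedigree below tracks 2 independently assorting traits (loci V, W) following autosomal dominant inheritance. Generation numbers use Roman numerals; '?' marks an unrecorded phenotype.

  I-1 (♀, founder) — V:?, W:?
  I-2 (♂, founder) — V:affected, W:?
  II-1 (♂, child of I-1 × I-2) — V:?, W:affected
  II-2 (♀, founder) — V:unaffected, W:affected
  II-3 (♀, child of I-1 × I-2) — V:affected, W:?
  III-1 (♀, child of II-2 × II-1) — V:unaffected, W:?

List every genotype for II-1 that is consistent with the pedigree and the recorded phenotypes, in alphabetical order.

II-1 ∈ {Vv WW, Vv Ww, vv WW, vv Ww}

V/I-1 ? ·: vv|Vv|VV
V/I-2 aff ·: Vv|VV
V/II-1 ? I-1×I-2: vv|Vv
V/II-2 un ·: vv
V/II-3 aff I-1×I-2: Vv|VV
V/III-1 un II-2×II-1: vv
⇒ V over [I-1,I-2,II-1,II-2,II-3,III-1]: 11 consistent
W/I-1 ? ·: ww|Ww|WW
W/I-2 ? ·: ww|Ww|WW
W/II-1 aff I-1×I-2: Ww|WW
W/II-2 aff ·: Ww|WW
W/II-3 ? I-1×I-2: ww|Ww|WW
W/III-1 ? II-2×II-1: ww|Ww|WW
⇒ W over [I-1,I-2,II-1,II-2,II-3,III-1]: 89 consistent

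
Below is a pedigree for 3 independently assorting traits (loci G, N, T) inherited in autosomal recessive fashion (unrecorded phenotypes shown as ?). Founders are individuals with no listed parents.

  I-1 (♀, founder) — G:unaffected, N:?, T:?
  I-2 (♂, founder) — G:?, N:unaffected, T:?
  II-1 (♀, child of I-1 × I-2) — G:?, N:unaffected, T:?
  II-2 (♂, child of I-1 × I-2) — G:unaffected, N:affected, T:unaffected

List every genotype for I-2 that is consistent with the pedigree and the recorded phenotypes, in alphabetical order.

I-2 ∈ {GG Nn TT, GG Nn Tt, GG Nn tt, Gg Nn TT, Gg Nn Tt, Gg Nn tt, gg Nn TT, gg Nn Tt, gg Nn tt}

G/I-1 un ·: GG|Gg
G/I-2 ? ·: GG|Gg|gg
G/II-1 ? I-1×I-2: GG|Gg|gg
G/II-2 un I-1×I-2: GG|Gg
⇒ G over [I-1,I-2,II-1,II-2]: 18 consistent
N/I-1 ? ·: Nn|nn
N/I-2 un ·: Nn
N/II-1 un I-1×I-2: NN|Nn
N/II-2 aff I-1×I-2: nn
⇒ N over [I-1,I-2,II-1,II-2]: 3 consistent
T/I-1 ? ·: TT|Tt|tt
T/I-2 ? ·: TT|Tt|tt
T/II-1 ? I-1×I-2: TT|Tt|tt
T/II-2 un I-1×I-2: TT|Tt
⇒ T over [I-1,I-2,II-1,II-2]: 21 consistent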